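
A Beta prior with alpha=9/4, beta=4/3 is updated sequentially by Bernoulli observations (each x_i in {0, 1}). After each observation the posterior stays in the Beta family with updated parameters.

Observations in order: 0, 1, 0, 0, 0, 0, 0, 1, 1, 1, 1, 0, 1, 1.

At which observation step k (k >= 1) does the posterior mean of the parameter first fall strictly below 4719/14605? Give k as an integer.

obs 1: x=0 → posterior Beta(9/4, 7/3)
obs 2: x=1 → posterior Beta(13/4, 7/3)
obs 3: x=0 → posterior Beta(13/4, 10/3)
obs 4: x=0 → posterior Beta(13/4, 13/3)
obs 5: x=0 → posterior Beta(13/4, 16/3)
obs 6: x=0 → posterior Beta(13/4, 19/3)
obs 7: x=0 → posterior Beta(13/4, 22/3)
obs 8: x=1 → posterior Beta(17/4, 22/3)
obs 9: x=1 → posterior Beta(21/4, 22/3)
obs 10: x=1 → posterior Beta(25/4, 22/3)
obs 11: x=1 → posterior Beta(29/4, 22/3)
obs 12: x=0 → posterior Beta(29/4, 25/3)
obs 13: x=1 → posterior Beta(33/4, 25/3)
obs 14: x=1 → posterior Beta(37/4, 25/3)

k = 7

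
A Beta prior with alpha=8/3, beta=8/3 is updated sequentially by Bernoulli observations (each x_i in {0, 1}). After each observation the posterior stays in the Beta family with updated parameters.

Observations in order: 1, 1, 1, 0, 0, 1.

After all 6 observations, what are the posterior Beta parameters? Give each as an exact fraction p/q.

obs 1: x=1 → posterior Beta(11/3, 8/3)
obs 2: x=1 → posterior Beta(14/3, 8/3)
obs 3: x=1 → posterior Beta(17/3, 8/3)
obs 4: x=0 → posterior Beta(17/3, 11/3)
obs 5: x=0 → posterior Beta(17/3, 14/3)
obs 6: x=1 → posterior Beta(20/3, 14/3)

alpha=20/3, beta=14/3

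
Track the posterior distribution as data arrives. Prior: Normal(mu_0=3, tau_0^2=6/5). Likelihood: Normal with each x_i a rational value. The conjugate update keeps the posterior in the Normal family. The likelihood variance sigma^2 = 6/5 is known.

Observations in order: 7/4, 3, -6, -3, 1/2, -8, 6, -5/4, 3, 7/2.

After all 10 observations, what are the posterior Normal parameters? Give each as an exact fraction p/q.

obs 1: x=7/4 → posterior Normal(19/8, 3/5)
obs 2: x=3 → posterior Normal(31/12, 2/5)
obs 3: x=-6 → posterior Normal(7/16, 3/10)
obs 4: x=-3 → posterior Normal(-1/4, 6/25)
obs 5: x=1/2 → posterior Normal(-1/8, 1/5)
obs 6: x=-8 → posterior Normal(-5/4, 6/35)
obs 7: x=6 → posterior Normal(-11/32, 3/20)
obs 8: x=-5/4 → posterior Normal(-4/9, 2/15)
obs 9: x=3 → posterior Normal(-1/10, 3/25)
obs 10: x=7/2 → posterior Normal(5/22, 6/55)

mu_0=5/22, tau_0^2=6/55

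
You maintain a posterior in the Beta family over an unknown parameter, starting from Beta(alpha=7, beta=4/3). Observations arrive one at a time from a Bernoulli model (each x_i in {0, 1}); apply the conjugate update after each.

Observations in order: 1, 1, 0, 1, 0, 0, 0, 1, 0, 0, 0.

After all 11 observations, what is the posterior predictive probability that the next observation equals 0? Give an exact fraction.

obs 1: x=1 → posterior Beta(8, 4/3)
obs 2: x=1 → posterior Beta(9, 4/3)
obs 3: x=0 → posterior Beta(9, 7/3)
obs 4: x=1 → posterior Beta(10, 7/3)
obs 5: x=0 → posterior Beta(10, 10/3)
obs 6: x=0 → posterior Beta(10, 13/3)
obs 7: x=0 → posterior Beta(10, 16/3)
obs 8: x=1 → posterior Beta(11, 16/3)
obs 9: x=0 → posterior Beta(11, 19/3)
obs 10: x=0 → posterior Beta(11, 22/3)
obs 11: x=0 → posterior Beta(11, 25/3)

25/58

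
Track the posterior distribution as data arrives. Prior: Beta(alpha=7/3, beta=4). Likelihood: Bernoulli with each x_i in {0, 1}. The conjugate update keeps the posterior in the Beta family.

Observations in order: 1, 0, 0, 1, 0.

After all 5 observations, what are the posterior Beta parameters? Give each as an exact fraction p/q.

obs 1: x=1 → posterior Beta(10/3, 4)
obs 2: x=0 → posterior Beta(10/3, 5)
obs 3: x=0 → posterior Beta(10/3, 6)
obs 4: x=1 → posterior Beta(13/3, 6)
obs 5: x=0 → posterior Beta(13/3, 7)

alpha=13/3, beta=7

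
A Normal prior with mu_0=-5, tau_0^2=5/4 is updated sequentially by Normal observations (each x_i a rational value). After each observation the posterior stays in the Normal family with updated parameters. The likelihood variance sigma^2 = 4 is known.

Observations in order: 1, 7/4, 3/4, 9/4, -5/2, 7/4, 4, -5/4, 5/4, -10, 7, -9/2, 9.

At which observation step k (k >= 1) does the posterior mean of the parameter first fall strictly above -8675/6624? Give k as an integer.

k = 6

obs 1: x=1 → posterior Normal(-25/7, 20/21)
obs 2: x=7/4 → posterior Normal(-265/104, 10/13)
obs 3: x=3/4 → posterior Normal(-125/62, 20/31)
obs 4: x=9/4 → posterior Normal(-205/144, 5/9)
obs 5: x=-5/2 → posterior Normal(-255/164, 20/41)
obs 6: x=7/4 → posterior Normal(-55/46, 10/23)
obs 7: x=4 → posterior Normal(-35/51, 20/51)
obs 8: x=-5/4 → posterior Normal(-165/224, 5/14)
obs 9: x=5/4 → posterior Normal(-35/61, 20/61)
obs 10: x=-10 → posterior Normal(-85/66, 10/33)
obs 11: x=7 → posterior Normal(-50/71, 20/71)
obs 12: x=-9/2 → posterior Normal(-145/152, 5/19)
obs 13: x=9 → posterior Normal(-55/162, 20/81)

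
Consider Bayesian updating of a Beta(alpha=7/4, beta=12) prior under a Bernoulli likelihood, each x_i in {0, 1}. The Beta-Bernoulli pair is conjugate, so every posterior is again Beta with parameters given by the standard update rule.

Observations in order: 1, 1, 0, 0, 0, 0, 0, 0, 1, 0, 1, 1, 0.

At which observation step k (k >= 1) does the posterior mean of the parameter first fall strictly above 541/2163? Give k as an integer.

k = 12

obs 1: x=1 → posterior Beta(11/4, 12)
obs 2: x=1 → posterior Beta(15/4, 12)
obs 3: x=0 → posterior Beta(15/4, 13)
obs 4: x=0 → posterior Beta(15/4, 14)
obs 5: x=0 → posterior Beta(15/4, 15)
obs 6: x=0 → posterior Beta(15/4, 16)
obs 7: x=0 → posterior Beta(15/4, 17)
obs 8: x=0 → posterior Beta(15/4, 18)
obs 9: x=1 → posterior Beta(19/4, 18)
obs 10: x=0 → posterior Beta(19/4, 19)
obs 11: x=1 → posterior Beta(23/4, 19)
obs 12: x=1 → posterior Beta(27/4, 19)
obs 13: x=0 → posterior Beta(27/4, 20)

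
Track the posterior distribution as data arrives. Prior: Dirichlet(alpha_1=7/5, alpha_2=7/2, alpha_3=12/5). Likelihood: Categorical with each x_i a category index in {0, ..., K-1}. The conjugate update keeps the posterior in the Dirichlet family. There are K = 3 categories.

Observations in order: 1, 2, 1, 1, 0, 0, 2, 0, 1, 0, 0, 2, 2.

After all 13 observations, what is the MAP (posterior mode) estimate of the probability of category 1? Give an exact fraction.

65/173

obs 1: x=1 → posterior Dirichlet(7/5, 9/2, 12/5)
obs 2: x=2 → posterior Dirichlet(7/5, 9/2, 17/5)
obs 3: x=1 → posterior Dirichlet(7/5, 11/2, 17/5)
obs 4: x=1 → posterior Dirichlet(7/5, 13/2, 17/5)
obs 5: x=0 → posterior Dirichlet(12/5, 13/2, 17/5)
obs 6: x=0 → posterior Dirichlet(17/5, 13/2, 17/5)
obs 7: x=2 → posterior Dirichlet(17/5, 13/2, 22/5)
obs 8: x=0 → posterior Dirichlet(22/5, 13/2, 22/5)
obs 9: x=1 → posterior Dirichlet(22/5, 15/2, 22/5)
obs 10: x=0 → posterior Dirichlet(27/5, 15/2, 22/5)
obs 11: x=0 → posterior Dirichlet(32/5, 15/2, 22/5)
obs 12: x=2 → posterior Dirichlet(32/5, 15/2, 27/5)
obs 13: x=2 → posterior Dirichlet(32/5, 15/2, 32/5)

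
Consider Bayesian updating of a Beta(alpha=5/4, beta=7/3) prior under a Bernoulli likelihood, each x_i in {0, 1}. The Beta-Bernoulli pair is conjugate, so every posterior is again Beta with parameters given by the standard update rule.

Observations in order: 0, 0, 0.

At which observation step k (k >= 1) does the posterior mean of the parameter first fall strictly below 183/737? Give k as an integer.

k = 2

obs 1: x=0 → posterior Beta(5/4, 10/3)
obs 2: x=0 → posterior Beta(5/4, 13/3)
obs 3: x=0 → posterior Beta(5/4, 16/3)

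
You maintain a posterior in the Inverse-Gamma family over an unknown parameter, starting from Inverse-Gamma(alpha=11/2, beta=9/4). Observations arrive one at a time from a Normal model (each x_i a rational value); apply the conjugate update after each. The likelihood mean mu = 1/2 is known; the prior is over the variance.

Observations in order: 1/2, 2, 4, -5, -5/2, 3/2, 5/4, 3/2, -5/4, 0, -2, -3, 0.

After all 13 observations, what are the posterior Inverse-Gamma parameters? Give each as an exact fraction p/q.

alpha=12, beta=663/16

obs 1: x=1/2 → posterior Inverse-Gamma(6, 9/4)
obs 2: x=2 → posterior Inverse-Gamma(13/2, 27/8)
obs 3: x=4 → posterior Inverse-Gamma(7, 19/2)
obs 4: x=-5 → posterior Inverse-Gamma(15/2, 197/8)
obs 5: x=-5/2 → posterior Inverse-Gamma(8, 233/8)
obs 6: x=3/2 → posterior Inverse-Gamma(17/2, 237/8)
obs 7: x=5/4 → posterior Inverse-Gamma(9, 957/32)
obs 8: x=3/2 → posterior Inverse-Gamma(19/2, 973/32)
obs 9: x=-5/4 → posterior Inverse-Gamma(10, 511/16)
obs 10: x=0 → posterior Inverse-Gamma(21/2, 513/16)
obs 11: x=-2 → posterior Inverse-Gamma(11, 563/16)
obs 12: x=-3 → posterior Inverse-Gamma(23/2, 661/16)
obs 13: x=0 → posterior Inverse-Gamma(12, 663/16)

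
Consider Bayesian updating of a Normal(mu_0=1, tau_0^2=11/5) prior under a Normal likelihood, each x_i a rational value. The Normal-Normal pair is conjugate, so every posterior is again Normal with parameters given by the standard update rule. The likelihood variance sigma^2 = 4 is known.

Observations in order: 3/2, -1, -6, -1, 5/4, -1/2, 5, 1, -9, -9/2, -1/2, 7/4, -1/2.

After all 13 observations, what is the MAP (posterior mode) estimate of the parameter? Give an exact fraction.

obs 1: x=3/2 → posterior Normal(73/62, 44/31)
obs 2: x=-1 → posterior Normal(17/28, 22/21)
obs 3: x=-6 → posterior Normal(-81/106, 44/53)
obs 4: x=-1 → posterior Normal(-103/128, 11/16)
obs 5: x=5/4 → posterior Normal(-151/300, 44/75)
obs 6: x=-1/2 → posterior Normal(-173/344, 22/43)
obs 7: x=5 → posterior Normal(47/388, 44/97)
obs 8: x=1 → posterior Normal(91/432, 11/27)
obs 9: x=-9 → posterior Normal(-305/476, 44/119)
obs 10: x=-9/2 → posterior Normal(-503/520, 22/65)
obs 11: x=-1/2 → posterior Normal(-175/188, 44/141)
obs 12: x=7/4 → posterior Normal(-14/19, 11/38)
obs 13: x=-1/2 → posterior Normal(-235/326, 44/163)

-235/326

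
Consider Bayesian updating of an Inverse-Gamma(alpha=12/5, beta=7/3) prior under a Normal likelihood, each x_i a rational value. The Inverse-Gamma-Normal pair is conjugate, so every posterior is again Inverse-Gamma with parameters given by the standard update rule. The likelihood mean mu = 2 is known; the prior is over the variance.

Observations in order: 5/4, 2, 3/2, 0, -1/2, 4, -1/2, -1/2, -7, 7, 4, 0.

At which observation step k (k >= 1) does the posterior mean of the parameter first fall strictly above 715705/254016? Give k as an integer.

obs 1: x=5/4 → posterior Inverse-Gamma(29/10, 251/96)
obs 2: x=2 → posterior Inverse-Gamma(17/5, 251/96)
obs 3: x=3/2 → posterior Inverse-Gamma(39/10, 263/96)
obs 4: x=0 → posterior Inverse-Gamma(22/5, 455/96)
obs 5: x=-1/2 → posterior Inverse-Gamma(49/10, 755/96)
obs 6: x=4 → posterior Inverse-Gamma(27/5, 947/96)
obs 7: x=-1/2 → posterior Inverse-Gamma(59/10, 1247/96)
obs 8: x=-1/2 → posterior Inverse-Gamma(32/5, 1547/96)
obs 9: x=-7 → posterior Inverse-Gamma(69/10, 5435/96)
obs 10: x=7 → posterior Inverse-Gamma(37/5, 6635/96)
obs 11: x=4 → posterior Inverse-Gamma(79/10, 6827/96)
obs 12: x=0 → posterior Inverse-Gamma(42/5, 7019/96)

k = 8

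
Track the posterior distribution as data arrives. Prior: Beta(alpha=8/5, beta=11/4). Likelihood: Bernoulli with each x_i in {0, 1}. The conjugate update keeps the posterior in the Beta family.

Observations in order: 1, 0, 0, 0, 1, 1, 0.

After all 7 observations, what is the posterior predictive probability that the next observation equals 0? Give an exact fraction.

135/227

obs 1: x=1 → posterior Beta(13/5, 11/4)
obs 2: x=0 → posterior Beta(13/5, 15/4)
obs 3: x=0 → posterior Beta(13/5, 19/4)
obs 4: x=0 → posterior Beta(13/5, 23/4)
obs 5: x=1 → posterior Beta(18/5, 23/4)
obs 6: x=1 → posterior Beta(23/5, 23/4)
obs 7: x=0 → posterior Beta(23/5, 27/4)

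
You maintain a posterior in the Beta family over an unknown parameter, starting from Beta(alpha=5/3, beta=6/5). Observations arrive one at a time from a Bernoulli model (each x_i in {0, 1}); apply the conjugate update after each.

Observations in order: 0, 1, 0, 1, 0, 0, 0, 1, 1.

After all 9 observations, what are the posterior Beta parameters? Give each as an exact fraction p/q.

obs 1: x=0 → posterior Beta(5/3, 11/5)
obs 2: x=1 → posterior Beta(8/3, 11/5)
obs 3: x=0 → posterior Beta(8/3, 16/5)
obs 4: x=1 → posterior Beta(11/3, 16/5)
obs 5: x=0 → posterior Beta(11/3, 21/5)
obs 6: x=0 → posterior Beta(11/3, 26/5)
obs 7: x=0 → posterior Beta(11/3, 31/5)
obs 8: x=1 → posterior Beta(14/3, 31/5)
obs 9: x=1 → posterior Beta(17/3, 31/5)

alpha=17/3, beta=31/5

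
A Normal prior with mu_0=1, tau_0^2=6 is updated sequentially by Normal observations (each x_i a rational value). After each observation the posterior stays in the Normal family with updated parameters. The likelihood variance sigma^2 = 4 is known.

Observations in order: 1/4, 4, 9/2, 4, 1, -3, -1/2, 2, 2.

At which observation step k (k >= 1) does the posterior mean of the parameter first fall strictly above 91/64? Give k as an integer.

k = 2

obs 1: x=1/4 → posterior Normal(11/20, 12/5)
obs 2: x=4 → posterior Normal(59/32, 3/2)
obs 3: x=9/2 → posterior Normal(113/44, 12/11)
obs 4: x=4 → posterior Normal(23/8, 6/7)
obs 5: x=1 → posterior Normal(173/68, 12/17)
obs 6: x=-3 → posterior Normal(137/80, 3/5)
obs 7: x=-1/2 → posterior Normal(131/92, 12/23)
obs 8: x=2 → posterior Normal(155/104, 6/13)
obs 9: x=2 → posterior Normal(179/116, 12/29)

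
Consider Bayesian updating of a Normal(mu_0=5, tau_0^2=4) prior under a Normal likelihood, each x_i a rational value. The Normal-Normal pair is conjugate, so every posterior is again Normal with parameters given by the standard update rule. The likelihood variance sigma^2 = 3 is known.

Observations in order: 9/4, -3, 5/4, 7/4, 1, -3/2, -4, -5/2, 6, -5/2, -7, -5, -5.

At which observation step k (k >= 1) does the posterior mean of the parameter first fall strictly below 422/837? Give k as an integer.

k = 7

obs 1: x=9/4 → posterior Normal(24/7, 12/7)
obs 2: x=-3 → posterior Normal(12/11, 12/11)
obs 3: x=5/4 → posterior Normal(17/15, 4/5)
obs 4: x=7/4 → posterior Normal(24/19, 12/19)
obs 5: x=1 → posterior Normal(28/23, 12/23)
obs 6: x=-3/2 → posterior Normal(22/27, 4/9)
obs 7: x=-4 → posterior Normal(6/31, 12/31)
obs 8: x=-5/2 → posterior Normal(-4/35, 12/35)
obs 9: x=6 → posterior Normal(20/39, 4/13)
obs 10: x=-5/2 → posterior Normal(10/43, 12/43)
obs 11: x=-7 → posterior Normal(-18/47, 12/47)
obs 12: x=-5 → posterior Normal(-38/51, 4/17)
obs 13: x=-5 → posterior Normal(-58/55, 12/55)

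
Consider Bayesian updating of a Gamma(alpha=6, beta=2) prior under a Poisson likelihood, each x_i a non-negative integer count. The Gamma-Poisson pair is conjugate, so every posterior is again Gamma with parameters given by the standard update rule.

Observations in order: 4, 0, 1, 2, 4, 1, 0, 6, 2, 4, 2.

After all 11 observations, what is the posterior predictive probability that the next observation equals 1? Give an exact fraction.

obs 1: x=4 → posterior Gamma(10, 3)
obs 2: x=0 → posterior Gamma(10, 4)
obs 3: x=1 → posterior Gamma(11, 5)
obs 4: x=2 → posterior Gamma(13, 6)
obs 5: x=4 → posterior Gamma(17, 7)
obs 6: x=1 → posterior Gamma(18, 8)
obs 7: x=0 → posterior Gamma(18, 9)
obs 8: x=6 → posterior Gamma(24, 10)
obs 9: x=2 → posterior Gamma(26, 11)
obs 10: x=4 → posterior Gamma(30, 12)
obs 11: x=2 → posterior Gamma(32, 13)

442779263776840698304313192148785281/2075272824482804057431443943658094592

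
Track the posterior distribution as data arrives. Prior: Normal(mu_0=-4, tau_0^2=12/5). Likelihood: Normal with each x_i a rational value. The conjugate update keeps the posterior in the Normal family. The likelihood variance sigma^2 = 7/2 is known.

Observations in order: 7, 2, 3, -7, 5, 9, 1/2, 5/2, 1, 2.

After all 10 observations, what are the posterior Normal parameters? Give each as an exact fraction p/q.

mu_0=92/55, tau_0^2=84/275

obs 1: x=7 → posterior Normal(28/59, 84/59)
obs 2: x=2 → posterior Normal(76/83, 84/83)
obs 3: x=3 → posterior Normal(148/107, 84/107)
obs 4: x=-7 → posterior Normal(-20/131, 84/131)
obs 5: x=5 → posterior Normal(20/31, 84/155)
obs 6: x=9 → posterior Normal(316/179, 84/179)
obs 7: x=1/2 → posterior Normal(328/203, 12/29)
obs 8: x=5/2 → posterior Normal(388/227, 84/227)
obs 9: x=1 → posterior Normal(412/251, 84/251)
obs 10: x=2 → posterior Normal(92/55, 84/275)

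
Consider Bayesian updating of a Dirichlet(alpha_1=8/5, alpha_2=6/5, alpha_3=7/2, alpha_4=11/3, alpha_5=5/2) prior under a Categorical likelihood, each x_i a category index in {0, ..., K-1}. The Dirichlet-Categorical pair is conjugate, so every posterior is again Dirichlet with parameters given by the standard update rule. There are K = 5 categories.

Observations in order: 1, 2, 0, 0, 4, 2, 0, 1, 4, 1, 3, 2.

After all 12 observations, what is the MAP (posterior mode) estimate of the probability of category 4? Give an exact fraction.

105/584

obs 1: x=1 → posterior Dirichlet(8/5, 11/5, 7/2, 11/3, 5/2)
obs 2: x=2 → posterior Dirichlet(8/5, 11/5, 9/2, 11/3, 5/2)
obs 3: x=0 → posterior Dirichlet(13/5, 11/5, 9/2, 11/3, 5/2)
obs 4: x=0 → posterior Dirichlet(18/5, 11/5, 9/2, 11/3, 5/2)
obs 5: x=4 → posterior Dirichlet(18/5, 11/5, 9/2, 11/3, 7/2)
obs 6: x=2 → posterior Dirichlet(18/5, 11/5, 11/2, 11/3, 7/2)
obs 7: x=0 → posterior Dirichlet(23/5, 11/5, 11/2, 11/3, 7/2)
obs 8: x=1 → posterior Dirichlet(23/5, 16/5, 11/2, 11/3, 7/2)
obs 9: x=4 → posterior Dirichlet(23/5, 16/5, 11/2, 11/3, 9/2)
obs 10: x=1 → posterior Dirichlet(23/5, 21/5, 11/2, 11/3, 9/2)
obs 11: x=3 → posterior Dirichlet(23/5, 21/5, 11/2, 14/3, 9/2)
obs 12: x=2 → posterior Dirichlet(23/5, 21/5, 13/2, 14/3, 9/2)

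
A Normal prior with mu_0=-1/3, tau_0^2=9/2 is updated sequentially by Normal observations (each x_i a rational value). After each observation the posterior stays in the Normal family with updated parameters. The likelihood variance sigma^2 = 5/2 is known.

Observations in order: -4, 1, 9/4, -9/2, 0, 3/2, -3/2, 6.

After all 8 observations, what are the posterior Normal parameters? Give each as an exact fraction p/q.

obs 1: x=-4 → posterior Normal(-113/42, 45/28)
obs 2: x=1 → posterior Normal(-86/69, 45/46)
obs 3: x=9/4 → posterior Normal(-101/384, 45/64)
obs 4: x=-9/2 → posterior Normal(-587/492, 45/82)
obs 5: x=0 → posterior Normal(-587/600, 9/20)
obs 6: x=3/2 → posterior Normal(-425/708, 45/118)
obs 7: x=-3/2 → posterior Normal(-587/816, 45/136)
obs 8: x=6 → posterior Normal(61/924, 45/154)

mu_0=61/924, tau_0^2=45/154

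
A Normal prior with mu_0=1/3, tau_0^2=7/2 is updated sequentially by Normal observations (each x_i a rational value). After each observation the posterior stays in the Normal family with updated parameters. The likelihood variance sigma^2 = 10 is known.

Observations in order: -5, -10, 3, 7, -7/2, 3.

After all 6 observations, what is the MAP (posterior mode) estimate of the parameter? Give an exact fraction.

obs 1: x=-5 → posterior Normal(-85/81, 70/27)
obs 2: x=-10 → posterior Normal(-295/102, 35/17)
obs 3: x=3 → posterior Normal(-232/123, 70/41)
obs 4: x=7 → posterior Normal(-85/144, 35/24)
obs 5: x=-7/2 → posterior Normal(-317/330, 14/11)
obs 6: x=3 → posterior Normal(-191/372, 35/31)

-191/372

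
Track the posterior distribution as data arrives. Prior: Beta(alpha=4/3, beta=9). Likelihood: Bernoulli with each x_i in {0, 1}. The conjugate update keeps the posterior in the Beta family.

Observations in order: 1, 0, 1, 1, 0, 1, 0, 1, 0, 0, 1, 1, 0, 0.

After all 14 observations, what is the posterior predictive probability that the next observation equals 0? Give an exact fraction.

48/73

obs 1: x=1 → posterior Beta(7/3, 9)
obs 2: x=0 → posterior Beta(7/3, 10)
obs 3: x=1 → posterior Beta(10/3, 10)
obs 4: x=1 → posterior Beta(13/3, 10)
obs 5: x=0 → posterior Beta(13/3, 11)
obs 6: x=1 → posterior Beta(16/3, 11)
obs 7: x=0 → posterior Beta(16/3, 12)
obs 8: x=1 → posterior Beta(19/3, 12)
obs 9: x=0 → posterior Beta(19/3, 13)
obs 10: x=0 → posterior Beta(19/3, 14)
obs 11: x=1 → posterior Beta(22/3, 14)
obs 12: x=1 → posterior Beta(25/3, 14)
obs 13: x=0 → posterior Beta(25/3, 15)
obs 14: x=0 → posterior Beta(25/3, 16)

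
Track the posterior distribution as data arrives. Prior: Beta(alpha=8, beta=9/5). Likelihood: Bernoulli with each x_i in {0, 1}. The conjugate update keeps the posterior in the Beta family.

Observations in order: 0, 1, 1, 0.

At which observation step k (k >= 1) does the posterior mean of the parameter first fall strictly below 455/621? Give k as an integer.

obs 1: x=0 → posterior Beta(8, 14/5)
obs 2: x=1 → posterior Beta(9, 14/5)
obs 3: x=1 → posterior Beta(10, 14/5)
obs 4: x=0 → posterior Beta(10, 19/5)

k = 4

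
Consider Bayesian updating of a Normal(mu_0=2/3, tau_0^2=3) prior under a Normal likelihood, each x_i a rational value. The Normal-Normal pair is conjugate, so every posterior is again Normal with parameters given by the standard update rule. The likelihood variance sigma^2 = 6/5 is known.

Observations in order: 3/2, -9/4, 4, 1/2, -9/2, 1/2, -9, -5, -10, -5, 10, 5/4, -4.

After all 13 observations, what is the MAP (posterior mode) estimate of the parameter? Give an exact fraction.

-326/201

obs 1: x=3/2 → posterior Normal(53/42, 6/7)
obs 2: x=-9/4 → posterior Normal(-29/144, 1/2)
obs 3: x=4 → posterior Normal(211/204, 6/17)
obs 4: x=1/2 → posterior Normal(241/264, 3/11)
obs 5: x=-9/2 → posterior Normal(-29/324, 2/9)
obs 6: x=1/2 → posterior Normal(1/384, 3/16)
obs 7: x=-9 → posterior Normal(-539/444, 6/37)
obs 8: x=-5 → posterior Normal(-839/504, 1/7)
obs 9: x=-10 → posterior Normal(-1439/564, 6/47)
obs 10: x=-5 → posterior Normal(-1739/624, 3/26)
obs 11: x=10 → posterior Normal(-1139/684, 2/19)
obs 12: x=5/4 → posterior Normal(-133/93, 3/31)
obs 13: x=-4 → posterior Normal(-326/201, 6/67)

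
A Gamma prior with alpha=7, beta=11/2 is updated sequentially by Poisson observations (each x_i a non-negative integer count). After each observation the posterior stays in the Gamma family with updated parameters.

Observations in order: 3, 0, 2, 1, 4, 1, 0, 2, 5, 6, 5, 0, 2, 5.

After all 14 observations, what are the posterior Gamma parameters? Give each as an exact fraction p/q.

alpha=43, beta=39/2

obs 1: x=3 → posterior Gamma(10, 13/2)
obs 2: x=0 → posterior Gamma(10, 15/2)
obs 3: x=2 → posterior Gamma(12, 17/2)
obs 4: x=1 → posterior Gamma(13, 19/2)
obs 5: x=4 → posterior Gamma(17, 21/2)
obs 6: x=1 → posterior Gamma(18, 23/2)
obs 7: x=0 → posterior Gamma(18, 25/2)
obs 8: x=2 → posterior Gamma(20, 27/2)
obs 9: x=5 → posterior Gamma(25, 29/2)
obs 10: x=6 → posterior Gamma(31, 31/2)
obs 11: x=5 → posterior Gamma(36, 33/2)
obs 12: x=0 → posterior Gamma(36, 35/2)
obs 13: x=2 → posterior Gamma(38, 37/2)
obs 14: x=5 → posterior Gamma(43, 39/2)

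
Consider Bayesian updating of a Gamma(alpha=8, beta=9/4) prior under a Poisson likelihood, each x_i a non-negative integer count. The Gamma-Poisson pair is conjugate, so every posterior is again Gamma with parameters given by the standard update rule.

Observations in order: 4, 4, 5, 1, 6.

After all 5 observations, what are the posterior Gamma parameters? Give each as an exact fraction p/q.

obs 1: x=4 → posterior Gamma(12, 13/4)
obs 2: x=4 → posterior Gamma(16, 17/4)
obs 3: x=5 → posterior Gamma(21, 21/4)
obs 4: x=1 → posterior Gamma(22, 25/4)
obs 5: x=6 → posterior Gamma(28, 29/4)

alpha=28, beta=29/4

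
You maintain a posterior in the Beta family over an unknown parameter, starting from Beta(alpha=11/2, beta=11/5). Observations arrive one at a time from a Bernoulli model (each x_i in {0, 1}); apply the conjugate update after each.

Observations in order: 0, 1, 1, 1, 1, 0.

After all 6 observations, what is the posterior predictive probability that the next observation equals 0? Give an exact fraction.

42/137

obs 1: x=0 → posterior Beta(11/2, 16/5)
obs 2: x=1 → posterior Beta(13/2, 16/5)
obs 3: x=1 → posterior Beta(15/2, 16/5)
obs 4: x=1 → posterior Beta(17/2, 16/5)
obs 5: x=1 → posterior Beta(19/2, 16/5)
obs 6: x=0 → posterior Beta(19/2, 21/5)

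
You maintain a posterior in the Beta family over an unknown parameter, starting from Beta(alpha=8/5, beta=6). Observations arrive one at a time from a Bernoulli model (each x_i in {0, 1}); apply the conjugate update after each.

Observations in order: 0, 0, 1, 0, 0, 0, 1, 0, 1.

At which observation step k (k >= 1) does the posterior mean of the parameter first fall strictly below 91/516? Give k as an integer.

k = 2

obs 1: x=0 → posterior Beta(8/5, 7)
obs 2: x=0 → posterior Beta(8/5, 8)
obs 3: x=1 → posterior Beta(13/5, 8)
obs 4: x=0 → posterior Beta(13/5, 9)
obs 5: x=0 → posterior Beta(13/5, 10)
obs 6: x=0 → posterior Beta(13/5, 11)
obs 7: x=1 → posterior Beta(18/5, 11)
obs 8: x=0 → posterior Beta(18/5, 12)
obs 9: x=1 → posterior Beta(23/5, 12)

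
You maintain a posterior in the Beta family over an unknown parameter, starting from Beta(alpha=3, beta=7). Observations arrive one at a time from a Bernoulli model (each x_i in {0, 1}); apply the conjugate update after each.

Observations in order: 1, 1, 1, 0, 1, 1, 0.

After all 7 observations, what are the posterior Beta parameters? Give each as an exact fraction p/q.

alpha=8, beta=9

obs 1: x=1 → posterior Beta(4, 7)
obs 2: x=1 → posterior Beta(5, 7)
obs 3: x=1 → posterior Beta(6, 7)
obs 4: x=0 → posterior Beta(6, 8)
obs 5: x=1 → posterior Beta(7, 8)
obs 6: x=1 → posterior Beta(8, 8)
obs 7: x=0 → posterior Beta(8, 9)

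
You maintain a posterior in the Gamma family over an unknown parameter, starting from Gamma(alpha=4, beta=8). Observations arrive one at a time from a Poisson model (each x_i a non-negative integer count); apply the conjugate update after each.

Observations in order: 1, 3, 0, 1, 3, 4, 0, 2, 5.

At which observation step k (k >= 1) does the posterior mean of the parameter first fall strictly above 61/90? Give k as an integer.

obs 1: x=1 → posterior Gamma(5, 9)
obs 2: x=3 → posterior Gamma(8, 10)
obs 3: x=0 → posterior Gamma(8, 11)
obs 4: x=1 → posterior Gamma(9, 12)
obs 5: x=3 → posterior Gamma(12, 13)
obs 6: x=4 → posterior Gamma(16, 14)
obs 7: x=0 → posterior Gamma(16, 15)
obs 8: x=2 → posterior Gamma(18, 16)
obs 9: x=5 → posterior Gamma(23, 17)

k = 2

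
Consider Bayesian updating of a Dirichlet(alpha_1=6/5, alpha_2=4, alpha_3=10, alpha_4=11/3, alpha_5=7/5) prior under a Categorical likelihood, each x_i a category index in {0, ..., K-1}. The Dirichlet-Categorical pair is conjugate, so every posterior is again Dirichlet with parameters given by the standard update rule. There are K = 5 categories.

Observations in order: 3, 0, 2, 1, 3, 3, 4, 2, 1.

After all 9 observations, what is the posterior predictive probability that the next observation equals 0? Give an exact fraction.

33/439

obs 1: x=3 → posterior Dirichlet(6/5, 4, 10, 14/3, 7/5)
obs 2: x=0 → posterior Dirichlet(11/5, 4, 10, 14/3, 7/5)
obs 3: x=2 → posterior Dirichlet(11/5, 4, 11, 14/3, 7/5)
obs 4: x=1 → posterior Dirichlet(11/5, 5, 11, 14/3, 7/5)
obs 5: x=3 → posterior Dirichlet(11/5, 5, 11, 17/3, 7/5)
obs 6: x=3 → posterior Dirichlet(11/5, 5, 11, 20/3, 7/5)
obs 7: x=4 → posterior Dirichlet(11/5, 5, 11, 20/3, 12/5)
obs 8: x=2 → posterior Dirichlet(11/5, 5, 12, 20/3, 12/5)
obs 9: x=1 → posterior Dirichlet(11/5, 6, 12, 20/3, 12/5)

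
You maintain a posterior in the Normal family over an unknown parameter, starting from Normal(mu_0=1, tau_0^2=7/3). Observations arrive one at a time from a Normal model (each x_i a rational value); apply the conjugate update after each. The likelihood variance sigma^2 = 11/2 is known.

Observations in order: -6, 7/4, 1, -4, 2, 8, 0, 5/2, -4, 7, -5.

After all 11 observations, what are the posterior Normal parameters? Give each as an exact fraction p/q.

mu_0=157/374, tau_0^2=7/17

obs 1: x=-6 → posterior Normal(-51/47, 77/47)
obs 2: x=7/4 → posterior Normal(-53/122, 77/61)
obs 3: x=1 → posterior Normal(-1/6, 77/75)
obs 4: x=-4 → posterior Normal(-137/178, 77/89)
obs 5: x=2 → posterior Normal(-81/206, 77/103)
obs 6: x=8 → posterior Normal(11/18, 77/117)
obs 7: x=0 → posterior Normal(143/262, 77/131)
obs 8: x=5/2 → posterior Normal(213/290, 77/145)
obs 9: x=-4 → posterior Normal(101/318, 77/159)
obs 10: x=7 → posterior Normal(297/346, 77/173)
obs 11: x=-5 → posterior Normal(157/374, 7/17)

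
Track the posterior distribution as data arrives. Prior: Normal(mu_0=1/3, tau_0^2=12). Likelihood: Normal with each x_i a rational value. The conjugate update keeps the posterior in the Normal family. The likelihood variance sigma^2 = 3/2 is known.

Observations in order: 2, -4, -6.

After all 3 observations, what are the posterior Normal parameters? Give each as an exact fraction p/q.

obs 1: x=2 → posterior Normal(49/27, 4/3)
obs 2: x=-4 → posterior Normal(-47/51, 12/17)
obs 3: x=-6 → posterior Normal(-191/75, 12/25)

mu_0=-191/75, tau_0^2=12/25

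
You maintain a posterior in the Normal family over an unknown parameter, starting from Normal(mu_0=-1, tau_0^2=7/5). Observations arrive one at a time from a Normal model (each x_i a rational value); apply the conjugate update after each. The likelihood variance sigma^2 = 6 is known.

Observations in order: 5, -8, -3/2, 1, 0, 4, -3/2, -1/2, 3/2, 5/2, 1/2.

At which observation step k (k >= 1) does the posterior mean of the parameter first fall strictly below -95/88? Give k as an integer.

obs 1: x=5 → posterior Normal(5/37, 42/37)
obs 2: x=-8 → posterior Normal(-51/44, 21/22)
obs 3: x=-3/2 → posterior Normal(-41/34, 14/17)
obs 4: x=1 → posterior Normal(-109/116, 21/29)
obs 5: x=0 → posterior Normal(-109/130, 42/65)
obs 6: x=4 → posterior Normal(-53/144, 7/12)
obs 7: x=-3/2 → posterior Normal(-37/79, 42/79)
obs 8: x=-1/2 → posterior Normal(-81/172, 21/43)
obs 9: x=3/2 → posterior Normal(-10/31, 14/31)
obs 10: x=5/2 → posterior Normal(-1/8, 21/50)
obs 11: x=1/2 → posterior Normal(-9/107, 42/107)

k = 2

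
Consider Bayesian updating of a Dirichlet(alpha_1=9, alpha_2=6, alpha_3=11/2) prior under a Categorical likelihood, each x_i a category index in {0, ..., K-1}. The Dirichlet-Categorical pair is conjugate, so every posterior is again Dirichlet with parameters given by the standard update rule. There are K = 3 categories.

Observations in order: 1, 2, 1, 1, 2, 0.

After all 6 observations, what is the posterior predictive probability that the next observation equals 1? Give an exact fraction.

obs 1: x=1 → posterior Dirichlet(9, 7, 11/2)
obs 2: x=2 → posterior Dirichlet(9, 7, 13/2)
obs 3: x=1 → posterior Dirichlet(9, 8, 13/2)
obs 4: x=1 → posterior Dirichlet(9, 9, 13/2)
obs 5: x=2 → posterior Dirichlet(9, 9, 15/2)
obs 6: x=0 → posterior Dirichlet(10, 9, 15/2)

18/53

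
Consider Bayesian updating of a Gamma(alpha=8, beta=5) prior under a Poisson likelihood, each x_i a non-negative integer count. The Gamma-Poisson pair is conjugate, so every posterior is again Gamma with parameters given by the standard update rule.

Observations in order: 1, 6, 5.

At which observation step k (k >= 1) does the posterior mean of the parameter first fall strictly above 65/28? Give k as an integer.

k = 3

obs 1: x=1 → posterior Gamma(9, 6)
obs 2: x=6 → posterior Gamma(15, 7)
obs 3: x=5 → posterior Gamma(20, 8)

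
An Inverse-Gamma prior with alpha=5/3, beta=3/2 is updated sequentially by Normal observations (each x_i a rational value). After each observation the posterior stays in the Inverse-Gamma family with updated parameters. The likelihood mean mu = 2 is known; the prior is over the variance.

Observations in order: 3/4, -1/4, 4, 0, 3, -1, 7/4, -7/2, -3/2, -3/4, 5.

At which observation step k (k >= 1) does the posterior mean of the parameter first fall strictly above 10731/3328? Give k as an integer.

obs 1: x=3/4 → posterior Inverse-Gamma(13/6, 73/32)
obs 2: x=-1/4 → posterior Inverse-Gamma(8/3, 77/16)
obs 3: x=4 → posterior Inverse-Gamma(19/6, 109/16)
obs 4: x=0 → posterior Inverse-Gamma(11/3, 141/16)
obs 5: x=3 → posterior Inverse-Gamma(25/6, 149/16)
obs 6: x=-1 → posterior Inverse-Gamma(14/3, 221/16)
obs 7: x=7/4 → posterior Inverse-Gamma(31/6, 443/32)
obs 8: x=-7/2 → posterior Inverse-Gamma(17/3, 927/32)
obs 9: x=-3/2 → posterior Inverse-Gamma(37/6, 1123/32)
obs 10: x=-3/4 → posterior Inverse-Gamma(20/3, 311/8)
obs 11: x=5 → posterior Inverse-Gamma(43/6, 347/8)

k = 4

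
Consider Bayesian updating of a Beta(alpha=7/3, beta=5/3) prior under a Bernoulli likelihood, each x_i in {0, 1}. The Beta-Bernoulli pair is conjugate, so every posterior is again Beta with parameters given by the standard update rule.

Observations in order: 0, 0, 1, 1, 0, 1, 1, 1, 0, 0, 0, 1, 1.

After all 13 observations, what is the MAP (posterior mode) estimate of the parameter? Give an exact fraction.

obs 1: x=0 → posterior Beta(7/3, 8/3)
obs 2: x=0 → posterior Beta(7/3, 11/3)
obs 3: x=1 → posterior Beta(10/3, 11/3)
obs 4: x=1 → posterior Beta(13/3, 11/3)
obs 5: x=0 → posterior Beta(13/3, 14/3)
obs 6: x=1 → posterior Beta(16/3, 14/3)
obs 7: x=1 → posterior Beta(19/3, 14/3)
obs 8: x=1 → posterior Beta(22/3, 14/3)
obs 9: x=0 → posterior Beta(22/3, 17/3)
obs 10: x=0 → posterior Beta(22/3, 20/3)
obs 11: x=0 → posterior Beta(22/3, 23/3)
obs 12: x=1 → posterior Beta(25/3, 23/3)
obs 13: x=1 → posterior Beta(28/3, 23/3)

5/9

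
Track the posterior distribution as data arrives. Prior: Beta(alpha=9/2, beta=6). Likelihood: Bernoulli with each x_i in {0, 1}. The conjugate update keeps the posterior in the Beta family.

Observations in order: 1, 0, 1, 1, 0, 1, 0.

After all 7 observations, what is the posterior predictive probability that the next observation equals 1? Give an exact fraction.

obs 1: x=1 → posterior Beta(11/2, 6)
obs 2: x=0 → posterior Beta(11/2, 7)
obs 3: x=1 → posterior Beta(13/2, 7)
obs 4: x=1 → posterior Beta(15/2, 7)
obs 5: x=0 → posterior Beta(15/2, 8)
obs 6: x=1 → posterior Beta(17/2, 8)
obs 7: x=0 → posterior Beta(17/2, 9)

17/35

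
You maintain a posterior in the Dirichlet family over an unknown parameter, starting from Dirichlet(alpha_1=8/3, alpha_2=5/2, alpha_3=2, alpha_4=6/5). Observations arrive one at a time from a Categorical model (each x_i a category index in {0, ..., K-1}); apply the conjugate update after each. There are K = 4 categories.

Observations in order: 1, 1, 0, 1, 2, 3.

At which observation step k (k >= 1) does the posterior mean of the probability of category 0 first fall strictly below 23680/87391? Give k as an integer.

k = 2

obs 1: x=1 → posterior Dirichlet(8/3, 7/2, 2, 6/5)
obs 2: x=1 → posterior Dirichlet(8/3, 9/2, 2, 6/5)
obs 3: x=0 → posterior Dirichlet(11/3, 9/2, 2, 6/5)
obs 4: x=1 → posterior Dirichlet(11/3, 11/2, 2, 6/5)
obs 5: x=2 → posterior Dirichlet(11/3, 11/2, 3, 6/5)
obs 6: x=3 → posterior Dirichlet(11/3, 11/2, 3, 11/5)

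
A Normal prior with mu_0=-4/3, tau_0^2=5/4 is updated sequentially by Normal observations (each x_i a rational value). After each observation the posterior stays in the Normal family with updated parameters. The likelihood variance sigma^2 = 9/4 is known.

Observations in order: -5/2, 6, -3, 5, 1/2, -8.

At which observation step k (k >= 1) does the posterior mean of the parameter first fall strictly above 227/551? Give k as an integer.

obs 1: x=-5/2 → posterior Normal(-7/4, 45/56)
obs 2: x=6 → posterior Normal(11/38, 45/76)
obs 3: x=-3 → posterior Normal(-19/48, 15/32)
obs 4: x=5 → posterior Normal(31/58, 45/116)
obs 5: x=1/2 → posterior Normal(9/17, 45/136)
obs 6: x=-8 → posterior Normal(-22/39, 15/52)

k = 4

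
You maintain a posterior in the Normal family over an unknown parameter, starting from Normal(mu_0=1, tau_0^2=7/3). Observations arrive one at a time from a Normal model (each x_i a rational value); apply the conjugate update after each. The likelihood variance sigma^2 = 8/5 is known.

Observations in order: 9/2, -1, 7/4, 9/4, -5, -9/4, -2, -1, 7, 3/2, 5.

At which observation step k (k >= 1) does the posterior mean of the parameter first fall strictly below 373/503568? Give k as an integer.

obs 1: x=9/2 → posterior Normal(363/118, 56/59)
obs 2: x=-1 → posterior Normal(293/188, 28/47)
obs 3: x=7/4 → posterior Normal(277/172, 56/129)
obs 4: x=9/4 → posterior Normal(573/328, 14/41)
obs 5: x=-5 → posterior Normal(223/398, 56/199)
obs 6: x=-9/4 → posterior Normal(131/936, 28/117)
obs 7: x=-2 → posterior Normal(-149/1076, 56/269)
obs 8: x=-1 → posterior Normal(-289/1216, 7/38)
obs 9: x=7 → posterior Normal(691/1356, 56/339)
obs 10: x=3/2 → posterior Normal(53/88, 28/187)
obs 11: x=5 → posterior Normal(1601/1636, 56/409)

k = 7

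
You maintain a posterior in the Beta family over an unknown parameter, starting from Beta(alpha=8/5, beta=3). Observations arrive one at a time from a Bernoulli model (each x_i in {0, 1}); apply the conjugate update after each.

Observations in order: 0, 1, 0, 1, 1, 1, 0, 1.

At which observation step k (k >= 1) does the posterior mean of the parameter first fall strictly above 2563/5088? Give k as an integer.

k = 6

obs 1: x=0 → posterior Beta(8/5, 4)
obs 2: x=1 → posterior Beta(13/5, 4)
obs 3: x=0 → posterior Beta(13/5, 5)
obs 4: x=1 → posterior Beta(18/5, 5)
obs 5: x=1 → posterior Beta(23/5, 5)
obs 6: x=1 → posterior Beta(28/5, 5)
obs 7: x=0 → posterior Beta(28/5, 6)
obs 8: x=1 → posterior Beta(33/5, 6)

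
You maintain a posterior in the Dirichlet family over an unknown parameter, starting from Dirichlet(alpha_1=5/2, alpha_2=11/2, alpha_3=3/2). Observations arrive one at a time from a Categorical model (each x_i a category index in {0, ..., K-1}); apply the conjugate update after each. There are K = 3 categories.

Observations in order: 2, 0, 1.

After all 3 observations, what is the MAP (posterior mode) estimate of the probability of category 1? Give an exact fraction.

obs 1: x=2 → posterior Dirichlet(5/2, 11/2, 5/2)
obs 2: x=0 → posterior Dirichlet(7/2, 11/2, 5/2)
obs 3: x=1 → posterior Dirichlet(7/2, 13/2, 5/2)

11/19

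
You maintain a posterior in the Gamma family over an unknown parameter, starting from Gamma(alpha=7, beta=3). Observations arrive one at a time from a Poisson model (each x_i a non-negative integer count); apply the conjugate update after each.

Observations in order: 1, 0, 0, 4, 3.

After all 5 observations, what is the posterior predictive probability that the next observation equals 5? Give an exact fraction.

obs 1: x=1 → posterior Gamma(8, 4)
obs 2: x=0 → posterior Gamma(8, 5)
obs 3: x=0 → posterior Gamma(8, 6)
obs 4: x=4 → posterior Gamma(12, 7)
obs 5: x=3 → posterior Gamma(15, 8)

45458208738770944/1350851717672992089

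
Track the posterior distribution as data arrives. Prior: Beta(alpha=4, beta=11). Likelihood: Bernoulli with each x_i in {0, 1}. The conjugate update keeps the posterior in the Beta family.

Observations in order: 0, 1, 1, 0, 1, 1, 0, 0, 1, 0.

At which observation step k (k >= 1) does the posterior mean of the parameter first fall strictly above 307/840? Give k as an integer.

k = 6

obs 1: x=0 → posterior Beta(4, 12)
obs 2: x=1 → posterior Beta(5, 12)
obs 3: x=1 → posterior Beta(6, 12)
obs 4: x=0 → posterior Beta(6, 13)
obs 5: x=1 → posterior Beta(7, 13)
obs 6: x=1 → posterior Beta(8, 13)
obs 7: x=0 → posterior Beta(8, 14)
obs 8: x=0 → posterior Beta(8, 15)
obs 9: x=1 → posterior Beta(9, 15)
obs 10: x=0 → posterior Beta(9, 16)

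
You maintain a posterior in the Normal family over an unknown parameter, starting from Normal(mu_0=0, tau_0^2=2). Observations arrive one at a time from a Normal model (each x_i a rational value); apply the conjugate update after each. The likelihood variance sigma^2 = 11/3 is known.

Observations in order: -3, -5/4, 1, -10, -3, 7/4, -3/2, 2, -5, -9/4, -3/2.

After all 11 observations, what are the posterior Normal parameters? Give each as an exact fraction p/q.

obs 1: x=-3 → posterior Normal(-18/17, 22/17)
obs 2: x=-5/4 → posterior Normal(-51/46, 22/23)
obs 3: x=1 → posterior Normal(-39/58, 22/29)
obs 4: x=-10 → posterior Normal(-159/70, 22/35)
obs 5: x=-3 → posterior Normal(-195/82, 22/41)
obs 6: x=7/4 → posterior Normal(-87/47, 22/47)
obs 7: x=-3/2 → posterior Normal(-96/53, 22/53)
obs 8: x=2 → posterior Normal(-84/59, 22/59)
obs 9: x=-5 → posterior Normal(-114/65, 22/65)
obs 10: x=-9/4 → posterior Normal(-255/142, 22/71)
obs 11: x=-3/2 → posterior Normal(-39/22, 2/7)

mu_0=-39/22, tau_0^2=2/7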